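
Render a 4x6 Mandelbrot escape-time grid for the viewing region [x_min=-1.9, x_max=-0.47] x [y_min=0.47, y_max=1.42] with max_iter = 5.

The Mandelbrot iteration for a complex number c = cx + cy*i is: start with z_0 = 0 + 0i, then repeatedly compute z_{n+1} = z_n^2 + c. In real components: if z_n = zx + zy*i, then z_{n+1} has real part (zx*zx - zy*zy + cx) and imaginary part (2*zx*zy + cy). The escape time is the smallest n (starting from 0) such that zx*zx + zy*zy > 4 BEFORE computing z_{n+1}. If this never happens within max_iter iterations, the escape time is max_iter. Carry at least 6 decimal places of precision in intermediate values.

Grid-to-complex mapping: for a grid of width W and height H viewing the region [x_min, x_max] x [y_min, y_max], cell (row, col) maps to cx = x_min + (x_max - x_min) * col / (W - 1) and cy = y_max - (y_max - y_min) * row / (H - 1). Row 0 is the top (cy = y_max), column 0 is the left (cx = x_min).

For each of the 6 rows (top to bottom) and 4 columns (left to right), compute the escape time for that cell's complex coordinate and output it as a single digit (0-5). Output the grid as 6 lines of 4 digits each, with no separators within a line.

Answer: 1122
1233
1334
1335
1345
3355

Derivation:
(row=0, col=0): c = -1.9000 + 1.4200i → escape time 1
(row=0, col=1): c = -1.4233 + 1.4200i → escape time 1
(row=0, col=2): c = -0.9467 + 1.4200i → escape time 2
(row=0, col=3): c = -0.4700 + 1.4200i → escape time 2
(row=1, col=0): c = -1.9000 + 1.2300i → escape time 1
(row=1, col=1): c = -1.4233 + 1.2300i → escape time 2
(row=1, col=2): c = -0.9467 + 1.2300i → escape time 3
(row=1, col=3): c = -0.4700 + 1.2300i → escape time 3
(row=2, col=0): c = -1.9000 + 1.0400i → escape time 1
(row=2, col=1): c = -1.4233 + 1.0400i → escape time 3
(row=2, col=2): c = -0.9467 + 1.0400i → escape time 3
(row=2, col=3): c = -0.4700 + 1.0400i → escape time 4
(row=3, col=0): c = -1.9000 + 0.8500i → escape time 1
(row=3, col=1): c = -1.4233 + 0.8500i → escape time 3
(row=3, col=2): c = -0.9467 + 0.8500i → escape time 3
(row=3, col=3): c = -0.4700 + 0.8500i → escape time 5
(row=4, col=0): c = -1.9000 + 0.6600i → escape time 1
(row=4, col=1): c = -1.4233 + 0.6600i → escape time 3
(row=4, col=2): c = -0.9467 + 0.6600i → escape time 4
(row=4, col=3): c = -0.4700 + 0.6600i → escape time 5
(row=5, col=0): c = -1.9000 + 0.4700i → escape time 3
(row=5, col=1): c = -1.4233 + 0.4700i → escape time 3
(row=5, col=2): c = -0.9467 + 0.4700i → escape time 5
(row=5, col=3): c = -0.4700 + 0.4700i → escape time 5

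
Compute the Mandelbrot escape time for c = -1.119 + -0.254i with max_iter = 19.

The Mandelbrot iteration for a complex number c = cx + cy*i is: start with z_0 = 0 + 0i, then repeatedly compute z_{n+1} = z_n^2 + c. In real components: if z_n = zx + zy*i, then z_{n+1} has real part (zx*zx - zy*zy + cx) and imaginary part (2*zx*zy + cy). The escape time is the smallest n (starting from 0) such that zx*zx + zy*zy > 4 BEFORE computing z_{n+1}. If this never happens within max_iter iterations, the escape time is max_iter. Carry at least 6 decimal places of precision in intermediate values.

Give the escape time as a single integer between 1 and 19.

z_0 = 0 + 0i, c = -1.1190 + -0.2540i
Iter 1: z = -1.1190 + -0.2540i, |z|^2 = 1.3167
Iter 2: z = 0.0686 + 0.3145i, |z|^2 = 0.1036
Iter 3: z = -1.2132 + -0.2108i, |z|^2 = 1.5162
Iter 4: z = 0.3083 + 0.2575i, |z|^2 = 0.1614
Iter 5: z = -1.0903 + -0.0952i, |z|^2 = 1.1977
Iter 6: z = 0.0606 + -0.0464i, |z|^2 = 0.0058
Iter 7: z = -1.1175 + -0.2596i, |z|^2 = 1.3162
Iter 8: z = 0.0624 + 0.3263i, |z|^2 = 0.1103
Iter 9: z = -1.2216 + -0.2133i, |z|^2 = 1.5377
Iter 10: z = 0.3277 + 0.2671i, |z|^2 = 0.1788
Iter 11: z = -1.0830 + -0.0789i, |z|^2 = 1.1790
Iter 12: z = 0.0476 + -0.0831i, |z|^2 = 0.0092
Iter 13: z = -1.1236 + -0.2619i, |z|^2 = 1.3312
Iter 14: z = 0.0750 + 0.3346i, |z|^2 = 0.1176
Iter 15: z = -1.2253 + -0.2038i, |z|^2 = 1.5430
Iter 16: z = 0.3409 + 0.2455i, |z|^2 = 0.1765
Iter 17: z = -1.0631 + -0.0866i, |z|^2 = 1.1377
Iter 18: z = 0.0037 + -0.0698i, |z|^2 = 0.0049

Answer: 19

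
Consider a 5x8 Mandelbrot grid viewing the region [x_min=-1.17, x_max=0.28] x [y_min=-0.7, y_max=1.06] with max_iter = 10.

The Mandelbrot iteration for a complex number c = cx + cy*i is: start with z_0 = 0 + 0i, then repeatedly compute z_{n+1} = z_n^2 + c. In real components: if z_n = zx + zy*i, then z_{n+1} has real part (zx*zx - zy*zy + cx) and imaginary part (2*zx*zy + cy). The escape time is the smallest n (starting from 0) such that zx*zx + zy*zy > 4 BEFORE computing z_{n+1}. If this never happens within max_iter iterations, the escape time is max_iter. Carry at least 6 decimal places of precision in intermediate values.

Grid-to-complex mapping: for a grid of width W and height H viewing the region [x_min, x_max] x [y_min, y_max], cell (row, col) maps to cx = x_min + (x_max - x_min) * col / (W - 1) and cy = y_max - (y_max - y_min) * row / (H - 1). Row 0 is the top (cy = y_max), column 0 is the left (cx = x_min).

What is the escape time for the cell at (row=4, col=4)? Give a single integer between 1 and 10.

Answer: 10

Derivation:
z_0 = 0 + 0i, c = 0.2800 + 0.0543i
Iter 1: z = 0.2800 + 0.0543i, |z|^2 = 0.0813
Iter 2: z = 0.3555 + 0.0847i, |z|^2 = 0.1335
Iter 3: z = 0.3992 + 0.1145i, |z|^2 = 0.1724
Iter 4: z = 0.4262 + 0.1457i, |z|^2 = 0.2029
Iter 5: z = 0.4404 + 0.1785i, |z|^2 = 0.2259
Iter 6: z = 0.4421 + 0.2115i, |z|^2 = 0.2402
Iter 7: z = 0.4308 + 0.2413i, |z|^2 = 0.2438
Iter 8: z = 0.4073 + 0.2622i, |z|^2 = 0.2346
Iter 9: z = 0.3772 + 0.2679i, |z|^2 = 0.2140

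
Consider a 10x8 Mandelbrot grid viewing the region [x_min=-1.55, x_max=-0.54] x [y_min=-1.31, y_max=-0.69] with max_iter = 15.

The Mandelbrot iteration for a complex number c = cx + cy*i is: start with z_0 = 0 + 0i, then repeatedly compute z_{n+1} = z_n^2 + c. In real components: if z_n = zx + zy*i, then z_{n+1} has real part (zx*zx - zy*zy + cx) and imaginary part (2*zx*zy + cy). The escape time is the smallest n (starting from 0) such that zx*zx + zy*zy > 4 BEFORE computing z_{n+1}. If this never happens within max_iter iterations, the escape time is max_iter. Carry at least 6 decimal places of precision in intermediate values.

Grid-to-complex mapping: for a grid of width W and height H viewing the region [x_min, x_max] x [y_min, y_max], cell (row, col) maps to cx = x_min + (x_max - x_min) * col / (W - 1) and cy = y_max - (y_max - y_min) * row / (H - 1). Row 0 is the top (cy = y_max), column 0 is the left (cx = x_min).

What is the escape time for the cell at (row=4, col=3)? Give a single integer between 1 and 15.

Answer: 3

Derivation:
z_0 = 0 + 0i, c = -1.2133 + -1.0443i
Iter 1: z = -1.2133 + -1.0443i, |z|^2 = 2.5627
Iter 2: z = -0.8317 + 1.4898i, |z|^2 = 2.9114
Iter 3: z = -2.7413 + -3.5225i, |z|^2 = 19.9223
Escaped at iteration 3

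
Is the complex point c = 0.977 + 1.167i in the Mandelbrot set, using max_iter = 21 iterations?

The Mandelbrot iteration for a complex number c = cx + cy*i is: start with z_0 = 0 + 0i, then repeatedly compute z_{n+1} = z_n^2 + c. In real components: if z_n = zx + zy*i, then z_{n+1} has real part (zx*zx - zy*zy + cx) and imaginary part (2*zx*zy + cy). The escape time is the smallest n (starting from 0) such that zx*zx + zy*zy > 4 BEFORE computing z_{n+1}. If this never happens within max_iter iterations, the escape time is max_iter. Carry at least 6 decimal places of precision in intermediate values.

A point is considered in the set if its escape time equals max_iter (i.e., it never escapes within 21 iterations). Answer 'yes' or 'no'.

z_0 = 0 + 0i, c = 0.9770 + 1.1670i
Iter 1: z = 0.9770 + 1.1670i, |z|^2 = 2.3164
Iter 2: z = 0.5696 + 3.4473i, |z|^2 = 12.2085
Escaped at iteration 2

Answer: no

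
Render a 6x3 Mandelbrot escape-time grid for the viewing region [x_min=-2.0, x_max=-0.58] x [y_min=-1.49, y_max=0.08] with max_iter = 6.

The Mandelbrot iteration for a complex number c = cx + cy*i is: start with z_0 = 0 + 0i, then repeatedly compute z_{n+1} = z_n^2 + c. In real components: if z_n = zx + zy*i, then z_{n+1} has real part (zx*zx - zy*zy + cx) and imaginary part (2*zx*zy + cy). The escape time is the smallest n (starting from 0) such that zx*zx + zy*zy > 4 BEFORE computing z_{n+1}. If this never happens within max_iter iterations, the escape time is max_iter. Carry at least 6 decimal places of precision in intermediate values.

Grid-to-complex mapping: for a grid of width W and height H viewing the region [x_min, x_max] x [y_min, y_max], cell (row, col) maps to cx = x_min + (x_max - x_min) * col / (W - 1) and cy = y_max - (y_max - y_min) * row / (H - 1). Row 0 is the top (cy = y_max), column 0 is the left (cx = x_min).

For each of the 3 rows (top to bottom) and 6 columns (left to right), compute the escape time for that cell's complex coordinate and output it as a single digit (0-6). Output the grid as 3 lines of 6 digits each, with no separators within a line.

Answer: 166666
133346
111222

Derivation:
(row=0, col=0): c = -2.0000 + 0.0800i → escape time 1
(row=0, col=1): c = -1.7160 + 0.0800i → escape time 6
(row=0, col=2): c = -1.4320 + 0.0800i → escape time 6
(row=0, col=3): c = -1.1480 + 0.0800i → escape time 6
(row=0, col=4): c = -0.8640 + 0.0800i → escape time 6
(row=0, col=5): c = -0.5800 + 0.0800i → escape time 6
(row=1, col=0): c = -2.0000 + -0.7050i → escape time 1
(row=1, col=1): c = -1.7160 + -0.7050i → escape time 3
(row=1, col=2): c = -1.4320 + -0.7050i → escape time 3
(row=1, col=3): c = -1.1480 + -0.7050i → escape time 3
(row=1, col=4): c = -0.8640 + -0.7050i → escape time 4
(row=1, col=5): c = -0.5800 + -0.7050i → escape time 6
(row=2, col=0): c = -2.0000 + -1.4900i → escape time 1
(row=2, col=1): c = -1.7160 + -1.4900i → escape time 1
(row=2, col=2): c = -1.4320 + -1.4900i → escape time 1
(row=2, col=3): c = -1.1480 + -1.4900i → escape time 2
(row=2, col=4): c = -0.8640 + -1.4900i → escape time 2
(row=2, col=5): c = -0.5800 + -1.4900i → escape time 2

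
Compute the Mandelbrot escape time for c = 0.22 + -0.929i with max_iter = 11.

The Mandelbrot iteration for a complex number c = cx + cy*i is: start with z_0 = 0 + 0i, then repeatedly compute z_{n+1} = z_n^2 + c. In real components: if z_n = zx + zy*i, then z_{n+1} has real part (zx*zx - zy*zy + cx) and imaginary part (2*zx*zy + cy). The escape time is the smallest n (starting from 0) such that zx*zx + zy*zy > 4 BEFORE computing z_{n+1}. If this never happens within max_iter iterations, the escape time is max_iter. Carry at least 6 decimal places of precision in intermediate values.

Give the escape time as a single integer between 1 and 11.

Answer: 4

Derivation:
z_0 = 0 + 0i, c = 0.2200 + -0.9290i
Iter 1: z = 0.2200 + -0.9290i, |z|^2 = 0.9114
Iter 2: z = -0.5946 + -1.3378i, |z|^2 = 2.1432
Iter 3: z = -1.2160 + 0.6620i, |z|^2 = 1.9169
Iter 4: z = 1.2605 + -2.5389i, |z|^2 = 8.0349
Escaped at iteration 4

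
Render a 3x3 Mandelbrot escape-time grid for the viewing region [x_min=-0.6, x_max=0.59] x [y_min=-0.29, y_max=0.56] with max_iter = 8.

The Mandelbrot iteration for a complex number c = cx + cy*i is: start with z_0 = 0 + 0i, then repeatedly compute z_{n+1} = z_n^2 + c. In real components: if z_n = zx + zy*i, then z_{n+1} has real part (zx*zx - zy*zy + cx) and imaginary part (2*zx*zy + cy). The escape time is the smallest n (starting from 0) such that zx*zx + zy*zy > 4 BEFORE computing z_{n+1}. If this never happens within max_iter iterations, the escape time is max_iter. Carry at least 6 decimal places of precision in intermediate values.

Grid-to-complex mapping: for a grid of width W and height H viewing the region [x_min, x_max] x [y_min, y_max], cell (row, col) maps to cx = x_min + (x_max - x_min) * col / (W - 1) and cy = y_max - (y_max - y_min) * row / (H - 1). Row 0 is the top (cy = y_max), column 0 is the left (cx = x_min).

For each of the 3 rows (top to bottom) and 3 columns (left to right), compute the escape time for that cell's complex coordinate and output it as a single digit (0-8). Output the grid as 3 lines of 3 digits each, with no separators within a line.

(row=0, col=0): c = -0.6000 + 0.5600i → escape time 8
(row=0, col=1): c = -0.0050 + 0.5600i → escape time 8
(row=0, col=2): c = 0.5900 + 0.5600i → escape time 3
(row=1, col=0): c = -0.6000 + 0.1350i → escape time 8
(row=1, col=1): c = -0.0050 + 0.1350i → escape time 8
(row=1, col=2): c = 0.5900 + 0.1350i → escape time 4
(row=2, col=0): c = -0.6000 + -0.2900i → escape time 8
(row=2, col=1): c = -0.0050 + -0.2900i → escape time 8
(row=2, col=2): c = 0.5900 + -0.2900i → escape time 4

Answer: 883
884
884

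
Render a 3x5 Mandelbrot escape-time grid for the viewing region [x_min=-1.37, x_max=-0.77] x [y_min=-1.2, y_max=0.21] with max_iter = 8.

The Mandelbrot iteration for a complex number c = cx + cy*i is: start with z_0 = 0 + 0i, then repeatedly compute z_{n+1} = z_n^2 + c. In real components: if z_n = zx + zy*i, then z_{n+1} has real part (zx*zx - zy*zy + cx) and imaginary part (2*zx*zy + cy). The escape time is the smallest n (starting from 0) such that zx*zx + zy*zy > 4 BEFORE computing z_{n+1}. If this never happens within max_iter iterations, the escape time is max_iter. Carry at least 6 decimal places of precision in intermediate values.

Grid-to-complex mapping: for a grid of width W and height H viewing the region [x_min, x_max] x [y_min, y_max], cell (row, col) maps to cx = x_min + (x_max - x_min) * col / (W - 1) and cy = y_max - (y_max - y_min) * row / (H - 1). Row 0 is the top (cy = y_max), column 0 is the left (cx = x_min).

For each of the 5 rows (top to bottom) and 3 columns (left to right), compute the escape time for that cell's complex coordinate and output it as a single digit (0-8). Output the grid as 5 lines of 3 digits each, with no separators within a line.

Answer: 788
888
356
334
233

Derivation:
(row=0, col=0): c = -1.3700 + 0.2100i → escape time 7
(row=0, col=1): c = -1.0700 + 0.2100i → escape time 8
(row=0, col=2): c = -0.7700 + 0.2100i → escape time 8
(row=1, col=0): c = -1.3700 + -0.1425i → escape time 8
(row=1, col=1): c = -1.0700 + -0.1425i → escape time 8
(row=1, col=2): c = -0.7700 + -0.1425i → escape time 8
(row=2, col=0): c = -1.3700 + -0.4950i → escape time 3
(row=2, col=1): c = -1.0700 + -0.4950i → escape time 5
(row=2, col=2): c = -0.7700 + -0.4950i → escape time 6
(row=3, col=0): c = -1.3700 + -0.8475i → escape time 3
(row=3, col=1): c = -1.0700 + -0.8475i → escape time 3
(row=3, col=2): c = -0.7700 + -0.8475i → escape time 4
(row=4, col=0): c = -1.3700 + -1.2000i → escape time 2
(row=4, col=1): c = -1.0700 + -1.2000i → escape time 3
(row=4, col=2): c = -0.7700 + -1.2000i → escape time 3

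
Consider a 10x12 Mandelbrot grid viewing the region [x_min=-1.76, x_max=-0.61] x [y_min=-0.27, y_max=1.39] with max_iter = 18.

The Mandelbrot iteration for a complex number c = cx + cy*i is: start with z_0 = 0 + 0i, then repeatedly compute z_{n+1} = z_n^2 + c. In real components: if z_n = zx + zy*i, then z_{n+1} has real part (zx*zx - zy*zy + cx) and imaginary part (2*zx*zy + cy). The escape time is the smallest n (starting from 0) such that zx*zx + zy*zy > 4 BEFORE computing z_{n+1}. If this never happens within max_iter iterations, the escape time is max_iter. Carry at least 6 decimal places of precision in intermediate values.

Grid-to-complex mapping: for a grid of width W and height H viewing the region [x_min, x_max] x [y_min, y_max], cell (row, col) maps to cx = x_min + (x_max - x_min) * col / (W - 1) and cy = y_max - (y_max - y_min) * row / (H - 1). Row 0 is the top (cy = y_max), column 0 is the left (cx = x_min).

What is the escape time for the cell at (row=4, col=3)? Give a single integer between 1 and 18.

z_0 = 0 + 0i, c = -1.3767 + 0.7864i
Iter 1: z = -1.3767 + 0.7864i, |z|^2 = 2.5136
Iter 2: z = -0.0998 + -1.3788i, |z|^2 = 1.9109
Iter 3: z = -3.2677 + 1.0616i, |z|^2 = 11.8048
Escaped at iteration 3

Answer: 3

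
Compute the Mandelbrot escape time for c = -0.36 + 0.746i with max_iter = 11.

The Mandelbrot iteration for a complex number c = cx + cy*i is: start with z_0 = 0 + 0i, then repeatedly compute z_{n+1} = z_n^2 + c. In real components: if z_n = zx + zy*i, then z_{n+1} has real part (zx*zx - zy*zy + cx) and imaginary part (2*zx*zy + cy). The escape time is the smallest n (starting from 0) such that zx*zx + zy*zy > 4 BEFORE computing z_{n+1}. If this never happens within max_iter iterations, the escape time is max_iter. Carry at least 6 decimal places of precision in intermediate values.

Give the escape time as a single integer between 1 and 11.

z_0 = 0 + 0i, c = -0.3600 + 0.7460i
Iter 1: z = -0.3600 + 0.7460i, |z|^2 = 0.6861
Iter 2: z = -0.7869 + 0.2089i, |z|^2 = 0.6629
Iter 3: z = 0.2156 + 0.4173i, |z|^2 = 0.2206
Iter 4: z = -0.4876 + 0.9259i, |z|^2 = 1.0951
Iter 5: z = -0.9796 + -0.1570i, |z|^2 = 0.9842
Iter 6: z = 0.5749 + 1.0536i, |z|^2 = 1.4405
Iter 7: z = -1.1395 + 1.9574i, |z|^2 = 5.1300
Escaped at iteration 7

Answer: 7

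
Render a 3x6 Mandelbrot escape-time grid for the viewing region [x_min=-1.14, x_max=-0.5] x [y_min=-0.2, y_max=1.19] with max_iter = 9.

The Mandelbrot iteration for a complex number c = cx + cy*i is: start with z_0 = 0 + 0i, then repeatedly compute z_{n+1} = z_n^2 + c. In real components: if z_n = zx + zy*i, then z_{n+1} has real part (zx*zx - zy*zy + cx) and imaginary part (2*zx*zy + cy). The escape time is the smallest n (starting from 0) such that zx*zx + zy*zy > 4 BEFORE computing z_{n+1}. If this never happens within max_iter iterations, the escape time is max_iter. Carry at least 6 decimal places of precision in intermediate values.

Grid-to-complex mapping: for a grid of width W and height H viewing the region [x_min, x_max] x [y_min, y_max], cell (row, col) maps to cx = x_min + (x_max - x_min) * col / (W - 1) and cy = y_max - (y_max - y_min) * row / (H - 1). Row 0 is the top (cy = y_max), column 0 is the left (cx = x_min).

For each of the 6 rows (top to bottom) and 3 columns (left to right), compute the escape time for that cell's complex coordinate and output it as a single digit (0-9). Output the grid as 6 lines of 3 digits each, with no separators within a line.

(row=0, col=0): c = -1.1400 + 1.1900i → escape time 3
(row=0, col=1): c = -0.8200 + 1.1900i → escape time 3
(row=0, col=2): c = -0.5000 + 1.1900i → escape time 3
(row=1, col=0): c = -1.1400 + 0.9120i → escape time 3
(row=1, col=1): c = -0.8200 + 0.9120i → escape time 3
(row=1, col=2): c = -0.5000 + 0.9120i → escape time 4
(row=2, col=0): c = -1.1400 + 0.6340i → escape time 3
(row=2, col=1): c = -0.8200 + 0.6340i → escape time 5
(row=2, col=2): c = -0.5000 + 0.6340i → escape time 9
(row=3, col=0): c = -1.1400 + 0.3560i → escape time 8
(row=3, col=1): c = -0.8200 + 0.3560i → escape time 8
(row=3, col=2): c = -0.5000 + 0.3560i → escape time 9
(row=4, col=0): c = -1.1400 + 0.0780i → escape time 9
(row=4, col=1): c = -0.8200 + 0.0780i → escape time 9
(row=4, col=2): c = -0.5000 + 0.0780i → escape time 9
(row=5, col=0): c = -1.1400 + -0.2000i → escape time 9
(row=5, col=1): c = -0.8200 + -0.2000i → escape time 9
(row=5, col=2): c = -0.5000 + -0.2000i → escape time 9

Answer: 333
334
359
889
999
999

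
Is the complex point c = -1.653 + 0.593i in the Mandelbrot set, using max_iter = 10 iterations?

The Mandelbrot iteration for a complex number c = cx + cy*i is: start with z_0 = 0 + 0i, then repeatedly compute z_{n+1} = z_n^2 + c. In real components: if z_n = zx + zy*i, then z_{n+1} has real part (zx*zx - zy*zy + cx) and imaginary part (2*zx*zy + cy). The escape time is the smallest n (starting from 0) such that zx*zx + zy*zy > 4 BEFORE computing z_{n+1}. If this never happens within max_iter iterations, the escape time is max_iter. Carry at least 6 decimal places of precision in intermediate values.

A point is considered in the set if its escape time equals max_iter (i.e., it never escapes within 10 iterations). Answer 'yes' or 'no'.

Answer: no

Derivation:
z_0 = 0 + 0i, c = -1.6530 + 0.5930i
Iter 1: z = -1.6530 + 0.5930i, |z|^2 = 3.0841
Iter 2: z = 0.7278 + -1.3675i, |z|^2 = 2.3996
Iter 3: z = -2.9933 + -1.3974i, |z|^2 = 10.9125
Escaped at iteration 3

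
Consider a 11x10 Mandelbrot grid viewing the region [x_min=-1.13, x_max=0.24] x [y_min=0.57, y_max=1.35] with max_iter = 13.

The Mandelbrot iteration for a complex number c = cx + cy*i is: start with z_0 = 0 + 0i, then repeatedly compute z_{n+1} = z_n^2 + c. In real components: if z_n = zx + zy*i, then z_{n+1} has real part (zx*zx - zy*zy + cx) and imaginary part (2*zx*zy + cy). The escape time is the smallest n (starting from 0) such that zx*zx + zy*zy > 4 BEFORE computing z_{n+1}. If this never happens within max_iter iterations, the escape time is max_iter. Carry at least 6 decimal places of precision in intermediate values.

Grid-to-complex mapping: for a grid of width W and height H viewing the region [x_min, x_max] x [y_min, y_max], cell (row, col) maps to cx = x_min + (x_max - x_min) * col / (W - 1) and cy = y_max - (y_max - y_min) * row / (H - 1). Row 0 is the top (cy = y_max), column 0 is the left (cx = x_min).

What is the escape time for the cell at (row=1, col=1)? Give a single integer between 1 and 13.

z_0 = 0 + 0i, c = -0.9930 + 1.2633i
Iter 1: z = -0.9930 + 1.2633i, |z|^2 = 2.5821
Iter 2: z = -1.6030 + -1.2456i, |z|^2 = 4.1211
Escaped at iteration 2

Answer: 2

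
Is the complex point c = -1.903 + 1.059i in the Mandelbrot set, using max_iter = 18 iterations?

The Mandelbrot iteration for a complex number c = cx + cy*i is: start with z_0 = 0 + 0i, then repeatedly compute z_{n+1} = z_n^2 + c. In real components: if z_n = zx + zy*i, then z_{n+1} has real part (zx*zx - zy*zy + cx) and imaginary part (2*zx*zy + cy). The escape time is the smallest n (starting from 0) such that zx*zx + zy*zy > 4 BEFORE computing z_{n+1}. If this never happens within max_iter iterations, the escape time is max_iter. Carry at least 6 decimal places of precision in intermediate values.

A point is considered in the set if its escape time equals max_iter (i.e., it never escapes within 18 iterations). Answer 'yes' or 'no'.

Answer: no

Derivation:
z_0 = 0 + 0i, c = -1.9030 + 1.0590i
Iter 1: z = -1.9030 + 1.0590i, |z|^2 = 4.7429
Escaped at iteration 1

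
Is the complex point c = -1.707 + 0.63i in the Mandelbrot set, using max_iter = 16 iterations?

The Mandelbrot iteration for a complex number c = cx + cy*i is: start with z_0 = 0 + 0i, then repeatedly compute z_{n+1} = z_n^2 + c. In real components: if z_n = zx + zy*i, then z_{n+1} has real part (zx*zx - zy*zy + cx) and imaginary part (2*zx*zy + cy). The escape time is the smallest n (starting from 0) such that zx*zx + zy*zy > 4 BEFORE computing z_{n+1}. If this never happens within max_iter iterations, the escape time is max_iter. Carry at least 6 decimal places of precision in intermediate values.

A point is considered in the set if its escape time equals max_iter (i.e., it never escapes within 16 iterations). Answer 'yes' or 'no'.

z_0 = 0 + 0i, c = -1.7070 + 0.6300i
Iter 1: z = -1.7070 + 0.6300i, |z|^2 = 3.3107
Iter 2: z = 0.8099 + -1.5208i, |z|^2 = 2.9689
Iter 3: z = -3.3639 + -1.8336i, |z|^2 = 14.6777
Escaped at iteration 3

Answer: no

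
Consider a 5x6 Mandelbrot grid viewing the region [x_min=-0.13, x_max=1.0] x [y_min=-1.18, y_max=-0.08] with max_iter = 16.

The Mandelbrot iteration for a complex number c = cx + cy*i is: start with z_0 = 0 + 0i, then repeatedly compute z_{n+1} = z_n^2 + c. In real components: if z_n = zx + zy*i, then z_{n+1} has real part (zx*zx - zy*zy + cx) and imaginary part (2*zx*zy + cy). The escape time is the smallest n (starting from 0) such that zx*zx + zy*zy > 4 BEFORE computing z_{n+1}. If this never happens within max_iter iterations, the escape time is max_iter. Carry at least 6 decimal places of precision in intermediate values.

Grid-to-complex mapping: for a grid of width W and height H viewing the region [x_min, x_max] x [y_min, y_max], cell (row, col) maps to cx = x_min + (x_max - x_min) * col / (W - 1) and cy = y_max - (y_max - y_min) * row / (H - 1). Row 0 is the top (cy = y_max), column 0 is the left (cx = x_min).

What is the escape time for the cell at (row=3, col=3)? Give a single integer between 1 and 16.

Answer: 3

Derivation:
z_0 = 0 + 0i, c = 0.7175 + -0.7400i
Iter 1: z = 0.7175 + -0.7400i, |z|^2 = 1.0624
Iter 2: z = 0.6847 + -1.8019i, |z|^2 = 3.7157
Iter 3: z = -2.0605 + -3.2075i, |z|^2 = 14.5341
Escaped at iteration 3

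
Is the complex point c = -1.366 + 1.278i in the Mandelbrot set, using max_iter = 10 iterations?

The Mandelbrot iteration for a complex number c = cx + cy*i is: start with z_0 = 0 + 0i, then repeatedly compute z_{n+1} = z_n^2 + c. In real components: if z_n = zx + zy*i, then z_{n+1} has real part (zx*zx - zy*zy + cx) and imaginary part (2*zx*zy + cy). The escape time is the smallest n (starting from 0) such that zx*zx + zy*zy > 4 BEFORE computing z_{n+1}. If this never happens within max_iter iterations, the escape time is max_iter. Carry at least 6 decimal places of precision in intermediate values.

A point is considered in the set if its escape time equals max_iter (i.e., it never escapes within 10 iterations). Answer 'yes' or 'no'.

z_0 = 0 + 0i, c = -1.3660 + 1.2780i
Iter 1: z = -1.3660 + 1.2780i, |z|^2 = 3.4992
Iter 2: z = -1.1333 + -2.2135i, |z|^2 = 6.1840
Escaped at iteration 2

Answer: no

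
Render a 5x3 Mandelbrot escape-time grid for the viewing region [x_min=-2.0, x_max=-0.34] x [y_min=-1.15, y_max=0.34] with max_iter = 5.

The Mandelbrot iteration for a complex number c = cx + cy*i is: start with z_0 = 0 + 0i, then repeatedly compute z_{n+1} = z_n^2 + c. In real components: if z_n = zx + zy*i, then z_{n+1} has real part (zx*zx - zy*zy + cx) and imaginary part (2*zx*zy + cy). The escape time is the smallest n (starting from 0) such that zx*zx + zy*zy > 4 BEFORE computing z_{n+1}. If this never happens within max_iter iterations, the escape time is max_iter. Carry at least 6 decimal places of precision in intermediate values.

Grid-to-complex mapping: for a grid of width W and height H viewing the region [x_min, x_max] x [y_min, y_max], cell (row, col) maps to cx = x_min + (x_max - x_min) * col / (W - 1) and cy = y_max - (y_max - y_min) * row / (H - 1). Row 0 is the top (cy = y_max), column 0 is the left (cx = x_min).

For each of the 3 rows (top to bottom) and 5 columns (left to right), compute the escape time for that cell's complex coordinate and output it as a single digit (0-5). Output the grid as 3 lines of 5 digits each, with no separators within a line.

Answer: 14555
13555
12334

Derivation:
(row=0, col=0): c = -2.0000 + 0.3400i → escape time 1
(row=0, col=1): c = -1.5850 + 0.3400i → escape time 4
(row=0, col=2): c = -1.1700 + 0.3400i → escape time 5
(row=0, col=3): c = -0.7550 + 0.3400i → escape time 5
(row=0, col=4): c = -0.3400 + 0.3400i → escape time 5
(row=1, col=0): c = -2.0000 + -0.4050i → escape time 1
(row=1, col=1): c = -1.5850 + -0.4050i → escape time 3
(row=1, col=2): c = -1.1700 + -0.4050i → escape time 5
(row=1, col=3): c = -0.7550 + -0.4050i → escape time 5
(row=1, col=4): c = -0.3400 + -0.4050i → escape time 5
(row=2, col=0): c = -2.0000 + -1.1500i → escape time 1
(row=2, col=1): c = -1.5850 + -1.1500i → escape time 2
(row=2, col=2): c = -1.1700 + -1.1500i → escape time 3
(row=2, col=3): c = -0.7550 + -1.1500i → escape time 3
(row=2, col=4): c = -0.3400 + -1.1500i → escape time 4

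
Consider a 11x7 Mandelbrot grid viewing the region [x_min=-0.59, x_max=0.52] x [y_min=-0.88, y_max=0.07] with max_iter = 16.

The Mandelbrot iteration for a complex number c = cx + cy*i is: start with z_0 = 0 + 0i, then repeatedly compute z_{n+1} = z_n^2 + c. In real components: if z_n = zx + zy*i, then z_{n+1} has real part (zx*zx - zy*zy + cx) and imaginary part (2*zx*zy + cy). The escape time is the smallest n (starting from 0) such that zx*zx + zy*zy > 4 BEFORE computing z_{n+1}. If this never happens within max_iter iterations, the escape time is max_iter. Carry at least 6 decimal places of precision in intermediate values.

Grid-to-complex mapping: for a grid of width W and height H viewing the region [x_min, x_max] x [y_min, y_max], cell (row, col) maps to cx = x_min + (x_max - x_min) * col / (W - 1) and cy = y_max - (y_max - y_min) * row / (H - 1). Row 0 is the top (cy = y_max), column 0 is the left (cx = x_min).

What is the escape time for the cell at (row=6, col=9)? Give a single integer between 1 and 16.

Answer: 3

Derivation:
z_0 = 0 + 0i, c = 0.4090 + -0.8800i
Iter 1: z = 0.4090 + -0.8800i, |z|^2 = 0.9417
Iter 2: z = -0.1981 + -1.5998i, |z|^2 = 2.5987
Iter 3: z = -2.1112 + -0.2461i, |z|^2 = 4.5179
Escaped at iteration 3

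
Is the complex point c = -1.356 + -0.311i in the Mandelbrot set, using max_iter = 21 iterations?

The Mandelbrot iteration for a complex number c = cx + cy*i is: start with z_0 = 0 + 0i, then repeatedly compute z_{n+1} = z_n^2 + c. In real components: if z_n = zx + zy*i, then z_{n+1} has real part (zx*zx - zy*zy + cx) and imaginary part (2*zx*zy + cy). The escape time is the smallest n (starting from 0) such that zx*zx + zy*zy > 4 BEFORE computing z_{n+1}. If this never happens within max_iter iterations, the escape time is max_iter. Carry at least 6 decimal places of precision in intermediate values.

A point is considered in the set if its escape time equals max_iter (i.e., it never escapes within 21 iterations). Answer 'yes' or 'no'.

z_0 = 0 + 0i, c = -1.3560 + -0.3110i
Iter 1: z = -1.3560 + -0.3110i, |z|^2 = 1.9355
Iter 2: z = 0.3860 + 0.5324i, |z|^2 = 0.4325
Iter 3: z = -1.4905 + 0.1001i, |z|^2 = 2.2315
Iter 4: z = 0.8555 + -0.6093i, |z|^2 = 1.1031
Iter 5: z = -0.9953 + -1.3534i, |z|^2 = 2.8224
Iter 6: z = -2.1972 + 2.3832i, |z|^2 = 10.5071
Escaped at iteration 6

Answer: no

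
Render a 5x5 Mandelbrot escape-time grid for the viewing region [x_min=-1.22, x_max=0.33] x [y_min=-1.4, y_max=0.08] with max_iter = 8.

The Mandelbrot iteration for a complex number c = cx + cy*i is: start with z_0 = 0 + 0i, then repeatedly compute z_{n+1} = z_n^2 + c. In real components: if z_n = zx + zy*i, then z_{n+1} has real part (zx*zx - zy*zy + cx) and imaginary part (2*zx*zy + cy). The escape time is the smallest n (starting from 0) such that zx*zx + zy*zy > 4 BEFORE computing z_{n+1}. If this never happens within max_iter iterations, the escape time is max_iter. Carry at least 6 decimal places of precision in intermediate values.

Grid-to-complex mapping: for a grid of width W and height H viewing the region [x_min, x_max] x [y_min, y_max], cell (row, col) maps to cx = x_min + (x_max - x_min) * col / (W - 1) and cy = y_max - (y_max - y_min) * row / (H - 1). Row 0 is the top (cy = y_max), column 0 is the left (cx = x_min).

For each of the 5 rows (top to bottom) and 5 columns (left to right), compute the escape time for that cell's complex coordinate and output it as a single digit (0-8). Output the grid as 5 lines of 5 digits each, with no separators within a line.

(row=0, col=0): c = -1.2200 + 0.0800i → escape time 8
(row=0, col=1): c = -0.8325 + 0.0800i → escape time 8
(row=0, col=2): c = -0.4450 + 0.0800i → escape time 8
(row=0, col=3): c = -0.0575 + 0.0800i → escape time 8
(row=0, col=4): c = 0.3300 + 0.0800i → escape time 8
(row=1, col=0): c = -1.2200 + -0.2900i → escape time 8
(row=1, col=1): c = -0.8325 + -0.2900i → escape time 8
(row=1, col=2): c = -0.4450 + -0.2900i → escape time 8
(row=1, col=3): c = -0.0575 + -0.2900i → escape time 8
(row=1, col=4): c = 0.3300 + -0.2900i → escape time 8
(row=2, col=0): c = -1.2200 + -0.6600i → escape time 3
(row=2, col=1): c = -0.8325 + -0.6600i → escape time 5
(row=2, col=2): c = -0.4450 + -0.6600i → escape time 8
(row=2, col=3): c = -0.0575 + -0.6600i → escape time 8
(row=2, col=4): c = 0.3300 + -0.6600i → escape time 8
(row=3, col=0): c = -1.2200 + -1.0300i → escape time 3
(row=3, col=1): c = -0.8325 + -1.0300i → escape time 3
(row=3, col=2): c = -0.4450 + -1.0300i → escape time 4
(row=3, col=3): c = -0.0575 + -1.0300i → escape time 7
(row=3, col=4): c = 0.3300 + -1.0300i → escape time 3
(row=4, col=0): c = -1.2200 + -1.4000i → escape time 2
(row=4, col=1): c = -0.8325 + -1.4000i → escape time 2
(row=4, col=2): c = -0.4450 + -1.4000i → escape time 2
(row=4, col=3): c = -0.0575 + -1.4000i → escape time 2
(row=4, col=4): c = 0.3300 + -1.4000i → escape time 2

Answer: 88888
88888
35888
33473
22222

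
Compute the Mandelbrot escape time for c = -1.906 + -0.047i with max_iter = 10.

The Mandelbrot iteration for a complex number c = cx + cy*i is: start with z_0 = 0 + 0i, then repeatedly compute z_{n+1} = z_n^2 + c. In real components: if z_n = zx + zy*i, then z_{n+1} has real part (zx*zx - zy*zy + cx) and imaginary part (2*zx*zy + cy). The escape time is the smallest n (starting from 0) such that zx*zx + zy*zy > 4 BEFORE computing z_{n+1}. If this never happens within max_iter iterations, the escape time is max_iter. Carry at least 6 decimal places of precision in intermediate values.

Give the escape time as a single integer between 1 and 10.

Answer: 5

Derivation:
z_0 = 0 + 0i, c = -1.9060 + -0.0470i
Iter 1: z = -1.9060 + -0.0470i, |z|^2 = 3.6350
Iter 2: z = 1.7246 + 0.1322i, |z|^2 = 2.9918
Iter 3: z = 1.0509 + 0.4089i, |z|^2 = 1.2715
Iter 4: z = -0.9688 + 0.8123i, |z|^2 = 1.5985
Iter 5: z = -1.6272 + -1.6210i, |z|^2 = 5.2757
Escaped at iteration 5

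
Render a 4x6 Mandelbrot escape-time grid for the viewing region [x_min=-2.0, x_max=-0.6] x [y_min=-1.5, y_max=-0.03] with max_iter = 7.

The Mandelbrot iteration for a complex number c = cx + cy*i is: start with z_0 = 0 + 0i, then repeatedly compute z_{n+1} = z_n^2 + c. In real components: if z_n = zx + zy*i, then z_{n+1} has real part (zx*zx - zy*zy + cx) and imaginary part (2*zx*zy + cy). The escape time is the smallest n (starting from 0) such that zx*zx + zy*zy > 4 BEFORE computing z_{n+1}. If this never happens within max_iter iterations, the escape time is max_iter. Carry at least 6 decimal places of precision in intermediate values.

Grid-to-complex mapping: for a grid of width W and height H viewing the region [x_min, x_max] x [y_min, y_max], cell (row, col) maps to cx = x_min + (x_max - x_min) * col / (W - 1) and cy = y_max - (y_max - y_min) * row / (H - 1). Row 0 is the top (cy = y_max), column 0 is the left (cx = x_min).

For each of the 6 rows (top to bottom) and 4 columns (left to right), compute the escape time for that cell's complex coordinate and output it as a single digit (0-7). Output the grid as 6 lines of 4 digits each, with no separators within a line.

Answer: 1777
1477
1347
1334
1233
1122

Derivation:
(row=0, col=0): c = -2.0000 + -0.0300i → escape time 1
(row=0, col=1): c = -1.5333 + -0.0300i → escape time 7
(row=0, col=2): c = -1.0667 + -0.0300i → escape time 7
(row=0, col=3): c = -0.6000 + -0.0300i → escape time 7
(row=1, col=0): c = -2.0000 + -0.3240i → escape time 1
(row=1, col=1): c = -1.5333 + -0.3240i → escape time 4
(row=1, col=2): c = -1.0667 + -0.3240i → escape time 7
(row=1, col=3): c = -0.6000 + -0.3240i → escape time 7
(row=2, col=0): c = -2.0000 + -0.6180i → escape time 1
(row=2, col=1): c = -1.5333 + -0.6180i → escape time 3
(row=2, col=2): c = -1.0667 + -0.6180i → escape time 4
(row=2, col=3): c = -0.6000 + -0.6180i → escape time 7
(row=3, col=0): c = -2.0000 + -0.9120i → escape time 1
(row=3, col=1): c = -1.5333 + -0.9120i → escape time 3
(row=3, col=2): c = -1.0667 + -0.9120i → escape time 3
(row=3, col=3): c = -0.6000 + -0.9120i → escape time 4
(row=4, col=0): c = -2.0000 + -1.2060i → escape time 1
(row=4, col=1): c = -1.5333 + -1.2060i → escape time 2
(row=4, col=2): c = -1.0667 + -1.2060i → escape time 3
(row=4, col=3): c = -0.6000 + -1.2060i → escape time 3
(row=5, col=0): c = -2.0000 + -1.5000i → escape time 1
(row=5, col=1): c = -1.5333 + -1.5000i → escape time 1
(row=5, col=2): c = -1.0667 + -1.5000i → escape time 2
(row=5, col=3): c = -0.6000 + -1.5000i → escape time 2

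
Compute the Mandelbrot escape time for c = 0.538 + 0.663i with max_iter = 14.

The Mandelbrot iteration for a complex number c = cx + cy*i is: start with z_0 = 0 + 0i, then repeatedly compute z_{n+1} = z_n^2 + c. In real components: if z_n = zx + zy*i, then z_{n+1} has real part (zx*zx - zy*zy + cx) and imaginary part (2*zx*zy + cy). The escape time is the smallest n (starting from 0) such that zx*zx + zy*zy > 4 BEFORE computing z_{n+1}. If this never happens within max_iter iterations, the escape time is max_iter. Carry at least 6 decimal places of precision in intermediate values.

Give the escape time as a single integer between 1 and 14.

Answer: 3

Derivation:
z_0 = 0 + 0i, c = 0.5380 + 0.6630i
Iter 1: z = 0.5380 + 0.6630i, |z|^2 = 0.7290
Iter 2: z = 0.3879 + 1.3764i, |z|^2 = 2.0449
Iter 3: z = -1.2060 + 1.7307i, |z|^2 = 4.4499
Escaped at iteration 3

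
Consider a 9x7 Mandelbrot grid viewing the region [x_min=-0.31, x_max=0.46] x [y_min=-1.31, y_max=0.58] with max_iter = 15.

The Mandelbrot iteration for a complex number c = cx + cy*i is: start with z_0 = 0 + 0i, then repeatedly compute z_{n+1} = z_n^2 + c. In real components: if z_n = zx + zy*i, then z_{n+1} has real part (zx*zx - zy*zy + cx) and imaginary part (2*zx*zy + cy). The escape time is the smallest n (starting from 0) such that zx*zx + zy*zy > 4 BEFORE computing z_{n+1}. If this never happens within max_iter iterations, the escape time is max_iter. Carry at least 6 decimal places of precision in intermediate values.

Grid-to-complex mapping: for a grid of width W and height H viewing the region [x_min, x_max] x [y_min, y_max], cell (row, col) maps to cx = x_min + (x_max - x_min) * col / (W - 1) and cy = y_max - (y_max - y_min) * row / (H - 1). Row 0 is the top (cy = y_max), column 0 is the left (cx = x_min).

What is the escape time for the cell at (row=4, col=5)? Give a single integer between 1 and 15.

Answer: 8

Derivation:
z_0 = 0 + 0i, c = 0.1713 + -0.6800i
Iter 1: z = 0.1713 + -0.6800i, |z|^2 = 0.4917
Iter 2: z = -0.2618 + -0.9129i, |z|^2 = 0.9019
Iter 3: z = -0.5936 + -0.2020i, |z|^2 = 0.3931
Iter 4: z = 0.4828 + -0.4402i, |z|^2 = 0.4269
Iter 5: z = 0.2105 + -1.1051i, |z|^2 = 1.2656
Iter 6: z = -1.0057 + -1.1453i, |z|^2 = 2.3231
Iter 7: z = -0.1292 + 1.6236i, |z|^2 = 2.6529
Iter 8: z = -2.4483 + -1.0996i, |z|^2 = 7.2030
Escaped at iteration 8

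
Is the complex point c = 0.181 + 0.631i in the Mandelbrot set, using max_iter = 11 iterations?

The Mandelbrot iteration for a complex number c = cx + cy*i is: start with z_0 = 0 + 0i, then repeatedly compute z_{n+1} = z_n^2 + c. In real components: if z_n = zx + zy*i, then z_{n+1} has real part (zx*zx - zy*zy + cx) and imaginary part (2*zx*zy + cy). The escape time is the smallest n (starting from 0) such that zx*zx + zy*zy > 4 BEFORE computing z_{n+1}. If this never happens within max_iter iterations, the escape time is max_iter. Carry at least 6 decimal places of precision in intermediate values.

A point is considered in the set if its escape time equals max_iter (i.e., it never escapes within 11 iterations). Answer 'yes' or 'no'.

Answer: no

Derivation:
z_0 = 0 + 0i, c = 0.1810 + 0.6310i
Iter 1: z = 0.1810 + 0.6310i, |z|^2 = 0.4309
Iter 2: z = -0.1844 + 0.8594i, |z|^2 = 0.7726
Iter 3: z = -0.5236 + 0.3140i, |z|^2 = 0.3728
Iter 4: z = 0.3565 + 0.3021i, |z|^2 = 0.2184
Iter 5: z = 0.2168 + 0.8464i, |z|^2 = 0.7635
Iter 6: z = -0.4884 + 0.9981i, |z|^2 = 1.2347
Iter 7: z = -0.5766 + -0.3440i, |z|^2 = 0.4508
Iter 8: z = 0.3951 + 1.0277i, |z|^2 = 1.2123
Iter 9: z = -0.7191 + 1.4431i, |z|^2 = 2.5995
Iter 10: z = -1.3845 + -1.4443i, |z|^2 = 4.0028
Escaped at iteration 10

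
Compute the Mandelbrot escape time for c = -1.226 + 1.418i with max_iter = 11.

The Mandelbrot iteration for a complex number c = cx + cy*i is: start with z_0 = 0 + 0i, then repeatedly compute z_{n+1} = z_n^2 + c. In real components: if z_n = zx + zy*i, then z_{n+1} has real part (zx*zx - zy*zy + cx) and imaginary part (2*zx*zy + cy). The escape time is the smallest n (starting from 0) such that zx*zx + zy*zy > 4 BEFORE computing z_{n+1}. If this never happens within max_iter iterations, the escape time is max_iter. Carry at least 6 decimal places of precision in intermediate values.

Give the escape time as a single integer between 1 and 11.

z_0 = 0 + 0i, c = -1.2260 + 1.4180i
Iter 1: z = -1.2260 + 1.4180i, |z|^2 = 3.5138
Iter 2: z = -1.7336 + -2.0589i, |z|^2 = 7.2448
Escaped at iteration 2

Answer: 2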